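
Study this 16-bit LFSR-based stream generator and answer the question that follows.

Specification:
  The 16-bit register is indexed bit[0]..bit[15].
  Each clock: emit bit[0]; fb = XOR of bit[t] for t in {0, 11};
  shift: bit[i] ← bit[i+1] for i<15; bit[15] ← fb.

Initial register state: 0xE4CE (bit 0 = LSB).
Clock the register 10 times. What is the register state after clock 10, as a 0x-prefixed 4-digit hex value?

reg_0 = 0xE4CE
clock 1: out=0, reg = 0x7267
clock 2: out=1, reg = 0xB933
clock 3: out=1, reg = 0x5C99
clock 4: out=1, reg = 0x2E4C
clock 5: out=0, reg = 0x9726
clock 6: out=0, reg = 0x4B93
clock 7: out=1, reg = 0x25C9
clock 8: out=1, reg = 0x92E4
clock 9: out=0, reg = 0x4972
clock 10: out=0, reg = 0xA4B9

0xA4B9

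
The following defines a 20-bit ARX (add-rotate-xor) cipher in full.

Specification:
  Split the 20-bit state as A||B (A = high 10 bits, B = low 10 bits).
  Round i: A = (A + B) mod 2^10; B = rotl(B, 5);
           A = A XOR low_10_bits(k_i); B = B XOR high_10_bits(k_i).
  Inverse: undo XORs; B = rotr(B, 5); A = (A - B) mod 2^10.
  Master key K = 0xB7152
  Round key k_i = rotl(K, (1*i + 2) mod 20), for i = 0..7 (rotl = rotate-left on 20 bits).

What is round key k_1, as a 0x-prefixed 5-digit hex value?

0xB8A95

K = 0xB7152
k_0 = rotl(K, (1*0+2) mod 20) = rotl(K, 2) = 0xDC54A
k_1 = rotl(K, (1*1+2) mod 20) = rotl(K, 3) = 0xB8A95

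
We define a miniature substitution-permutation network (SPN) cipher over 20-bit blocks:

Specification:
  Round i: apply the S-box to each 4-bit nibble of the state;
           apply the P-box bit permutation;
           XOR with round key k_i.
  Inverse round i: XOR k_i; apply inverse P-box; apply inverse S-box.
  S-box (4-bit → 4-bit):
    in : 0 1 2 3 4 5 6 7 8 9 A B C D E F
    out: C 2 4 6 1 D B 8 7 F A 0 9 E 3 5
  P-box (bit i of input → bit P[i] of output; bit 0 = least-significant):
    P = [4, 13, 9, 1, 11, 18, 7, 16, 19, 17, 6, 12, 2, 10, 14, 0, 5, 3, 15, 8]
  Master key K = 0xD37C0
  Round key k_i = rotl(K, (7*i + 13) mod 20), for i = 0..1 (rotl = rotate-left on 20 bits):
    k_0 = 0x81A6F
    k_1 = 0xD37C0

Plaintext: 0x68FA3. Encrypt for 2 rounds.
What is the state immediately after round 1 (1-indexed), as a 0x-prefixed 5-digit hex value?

s_0 = plaintext = 0x68FA3
s_1 = Round(s_0, k_0) = 0x57D03
s_2 = Round(s_1, k_1) = 0xE8421

0x57D03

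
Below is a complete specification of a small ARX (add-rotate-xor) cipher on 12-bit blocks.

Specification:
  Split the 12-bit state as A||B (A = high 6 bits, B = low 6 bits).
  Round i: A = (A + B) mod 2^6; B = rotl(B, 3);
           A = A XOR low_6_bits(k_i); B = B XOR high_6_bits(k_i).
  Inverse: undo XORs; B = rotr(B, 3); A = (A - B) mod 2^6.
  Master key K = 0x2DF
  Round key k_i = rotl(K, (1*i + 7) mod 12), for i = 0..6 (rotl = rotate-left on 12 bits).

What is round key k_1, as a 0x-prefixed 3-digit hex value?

K = 0x2DF
k_0 = rotl(K, (1*0+7) mod 12) = rotl(K, 7) = 0xF96
k_1 = rotl(K, (1*1+7) mod 12) = rotl(K, 8) = 0xF2D

0xF2D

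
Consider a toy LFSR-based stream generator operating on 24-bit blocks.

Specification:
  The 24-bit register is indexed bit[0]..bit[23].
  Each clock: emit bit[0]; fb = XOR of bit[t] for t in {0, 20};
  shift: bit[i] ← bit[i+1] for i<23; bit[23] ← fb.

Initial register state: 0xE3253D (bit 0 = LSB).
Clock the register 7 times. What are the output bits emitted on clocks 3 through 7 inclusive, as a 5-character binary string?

11110

reg_0 = 0xE3253D
clock 1: out=1, reg = 0xF1929E
clock 2: out=0, reg = 0xF8C94F
clock 3: out=1, reg = 0x7C64A7
clock 4: out=1, reg = 0x3E3253
clock 5: out=1, reg = 0x1F1929
clock 6: out=1, reg = 0x0F8C94
clock 7: out=0, reg = 0x07C64A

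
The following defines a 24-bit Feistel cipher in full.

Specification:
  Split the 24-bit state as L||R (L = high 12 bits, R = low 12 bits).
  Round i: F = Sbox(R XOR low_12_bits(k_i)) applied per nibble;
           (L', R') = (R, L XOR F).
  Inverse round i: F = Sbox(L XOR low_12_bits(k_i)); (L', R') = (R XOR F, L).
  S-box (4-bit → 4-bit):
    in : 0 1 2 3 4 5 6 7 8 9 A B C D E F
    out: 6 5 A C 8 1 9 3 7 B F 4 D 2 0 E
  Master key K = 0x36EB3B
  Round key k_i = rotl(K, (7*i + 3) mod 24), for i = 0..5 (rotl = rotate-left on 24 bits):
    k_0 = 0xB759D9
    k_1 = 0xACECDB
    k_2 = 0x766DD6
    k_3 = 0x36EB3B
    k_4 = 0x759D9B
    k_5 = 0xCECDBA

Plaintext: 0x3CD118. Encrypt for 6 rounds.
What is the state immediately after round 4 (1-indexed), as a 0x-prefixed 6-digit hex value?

s_0 = plaintext = 0x3CD118
s_1 = Round(s_0, k_0) = 0x118418
s_2 = Round(s_1, k_1) = 0x4186C4
s_3 = Round(s_2, k_2) = 0x6C4042
s_4 = Round(s_3, k_3) = 0x0422FF
s_5 = Round(s_4, k_4) = 0x2FFEDA
s_6 = Round(s_5, k_5) = 0xEDAE69

0x0422FF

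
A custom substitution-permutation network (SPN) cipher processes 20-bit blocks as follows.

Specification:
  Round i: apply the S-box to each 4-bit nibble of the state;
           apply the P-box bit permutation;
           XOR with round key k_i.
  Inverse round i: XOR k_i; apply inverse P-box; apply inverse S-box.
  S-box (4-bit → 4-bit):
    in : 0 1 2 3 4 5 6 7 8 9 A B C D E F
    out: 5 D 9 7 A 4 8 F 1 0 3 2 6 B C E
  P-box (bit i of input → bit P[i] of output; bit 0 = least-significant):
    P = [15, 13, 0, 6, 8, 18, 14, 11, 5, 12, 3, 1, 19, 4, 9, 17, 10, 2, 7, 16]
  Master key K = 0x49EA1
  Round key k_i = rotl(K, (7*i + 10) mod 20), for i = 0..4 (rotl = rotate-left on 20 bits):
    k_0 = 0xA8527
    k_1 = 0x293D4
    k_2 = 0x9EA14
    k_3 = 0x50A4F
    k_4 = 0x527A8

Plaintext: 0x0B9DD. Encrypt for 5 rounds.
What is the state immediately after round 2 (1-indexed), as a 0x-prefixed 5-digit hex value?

s_0 = plaintext = 0x0B9DD
s_1 = Round(s_0, k_0) = 0xE28F7
s_2 = Round(s_1, k_1) = 0xD7B35
s_3 = Round(s_2, k_2) = 0x6BD01
s_4 = Round(s_3, k_3) = 0x4DB3C
s_5 = Round(s_4, k_4) = 0xA56BD

0xD7B35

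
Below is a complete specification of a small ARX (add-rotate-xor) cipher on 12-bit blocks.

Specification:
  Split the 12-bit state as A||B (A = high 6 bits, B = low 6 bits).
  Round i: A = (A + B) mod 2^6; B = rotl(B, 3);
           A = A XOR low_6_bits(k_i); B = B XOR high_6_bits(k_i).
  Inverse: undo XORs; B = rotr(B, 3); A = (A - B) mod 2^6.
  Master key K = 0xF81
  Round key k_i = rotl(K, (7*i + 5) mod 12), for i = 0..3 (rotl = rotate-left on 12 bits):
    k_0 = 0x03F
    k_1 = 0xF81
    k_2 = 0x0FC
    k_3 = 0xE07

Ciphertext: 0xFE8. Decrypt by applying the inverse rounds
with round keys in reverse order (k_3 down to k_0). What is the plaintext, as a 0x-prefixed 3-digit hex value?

0xF36

s_0 = ciphertext = 0xFE8
s_1 = InvRound(s_0, k_3) = 0xD82
s_2 = InvRound(s_1, k_2) = 0x088
s_3 = InvRound(s_2, k_1) = 0x376
s_4 = InvRound(s_3, k_0) = 0xF36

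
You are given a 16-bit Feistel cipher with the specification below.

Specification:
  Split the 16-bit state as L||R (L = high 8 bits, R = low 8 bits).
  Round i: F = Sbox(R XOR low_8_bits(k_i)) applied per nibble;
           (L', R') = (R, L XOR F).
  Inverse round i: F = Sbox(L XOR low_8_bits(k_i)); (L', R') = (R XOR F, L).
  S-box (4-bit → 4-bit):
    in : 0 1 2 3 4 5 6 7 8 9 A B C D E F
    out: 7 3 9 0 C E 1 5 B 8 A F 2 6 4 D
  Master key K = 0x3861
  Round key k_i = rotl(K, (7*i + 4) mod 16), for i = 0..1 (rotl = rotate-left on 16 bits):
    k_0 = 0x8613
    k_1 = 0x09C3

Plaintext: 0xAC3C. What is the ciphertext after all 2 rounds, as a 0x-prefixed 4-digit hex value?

s_0 = plaintext = 0xAC3C
s_1 = Round(s_0, k_0) = 0x3C31
s_2 = Round(s_1, k_1) = 0x31E5

0x31E5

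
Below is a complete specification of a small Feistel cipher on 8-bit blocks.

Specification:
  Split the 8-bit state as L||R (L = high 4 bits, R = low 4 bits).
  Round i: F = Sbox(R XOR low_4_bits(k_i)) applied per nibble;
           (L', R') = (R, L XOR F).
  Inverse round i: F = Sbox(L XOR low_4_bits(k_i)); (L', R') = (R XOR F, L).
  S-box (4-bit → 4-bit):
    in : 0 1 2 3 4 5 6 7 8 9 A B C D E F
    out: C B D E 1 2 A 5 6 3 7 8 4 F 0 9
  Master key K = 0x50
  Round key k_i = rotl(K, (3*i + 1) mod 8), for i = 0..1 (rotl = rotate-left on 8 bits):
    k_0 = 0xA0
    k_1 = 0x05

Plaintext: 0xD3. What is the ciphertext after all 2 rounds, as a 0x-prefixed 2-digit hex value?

s_0 = plaintext = 0xD3
s_1 = Round(s_0, k_0) = 0x33
s_2 = Round(s_1, k_1) = 0x39

0x39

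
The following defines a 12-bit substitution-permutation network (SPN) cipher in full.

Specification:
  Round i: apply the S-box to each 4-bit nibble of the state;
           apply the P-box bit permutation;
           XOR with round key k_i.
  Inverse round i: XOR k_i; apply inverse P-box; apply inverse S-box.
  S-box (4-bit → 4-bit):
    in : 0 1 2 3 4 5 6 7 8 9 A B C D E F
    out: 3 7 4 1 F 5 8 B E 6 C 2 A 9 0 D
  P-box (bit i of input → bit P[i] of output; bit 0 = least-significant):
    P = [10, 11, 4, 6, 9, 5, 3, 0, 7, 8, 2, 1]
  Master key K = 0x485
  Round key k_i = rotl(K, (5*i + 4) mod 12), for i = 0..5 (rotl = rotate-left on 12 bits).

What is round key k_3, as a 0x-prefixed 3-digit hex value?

0x2A4

K = 0x485
k_0 = rotl(K, (5*0+4) mod 12) = rotl(K, 4) = 0x854
k_1 = rotl(K, (5*1+4) mod 12) = rotl(K, 9) = 0xA90
k_2 = rotl(K, (5*2+4) mod 12) = rotl(K, 2) = 0x215
k_3 = rotl(K, (5*3+4) mod 12) = rotl(K, 7) = 0x2A4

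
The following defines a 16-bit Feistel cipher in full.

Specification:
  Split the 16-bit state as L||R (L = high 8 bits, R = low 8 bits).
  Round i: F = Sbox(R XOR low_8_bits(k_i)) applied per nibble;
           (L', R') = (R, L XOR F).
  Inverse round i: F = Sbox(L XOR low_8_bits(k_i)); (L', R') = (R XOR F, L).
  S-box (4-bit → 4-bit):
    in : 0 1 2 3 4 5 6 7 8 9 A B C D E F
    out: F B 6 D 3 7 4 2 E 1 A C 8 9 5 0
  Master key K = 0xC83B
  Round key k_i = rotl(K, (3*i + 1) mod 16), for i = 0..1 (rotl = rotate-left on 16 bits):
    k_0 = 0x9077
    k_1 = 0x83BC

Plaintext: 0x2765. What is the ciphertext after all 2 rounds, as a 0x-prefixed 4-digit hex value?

0x910C

s_0 = plaintext = 0x2765
s_1 = Round(s_0, k_0) = 0x6591
s_2 = Round(s_1, k_1) = 0x910C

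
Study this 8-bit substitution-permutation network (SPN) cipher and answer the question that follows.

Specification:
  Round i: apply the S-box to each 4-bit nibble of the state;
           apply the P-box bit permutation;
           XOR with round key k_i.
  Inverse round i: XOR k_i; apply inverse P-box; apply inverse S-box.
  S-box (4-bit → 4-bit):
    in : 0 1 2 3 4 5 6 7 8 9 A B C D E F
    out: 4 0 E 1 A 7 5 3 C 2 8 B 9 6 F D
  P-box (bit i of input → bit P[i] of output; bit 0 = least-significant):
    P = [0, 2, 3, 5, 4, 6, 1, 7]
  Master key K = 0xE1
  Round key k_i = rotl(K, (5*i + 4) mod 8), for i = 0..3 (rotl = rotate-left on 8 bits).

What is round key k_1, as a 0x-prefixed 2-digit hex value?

K = 0xE1
k_0 = rotl(K, (5*0+4) mod 8) = rotl(K, 4) = 0x1E
k_1 = rotl(K, (5*1+4) mod 8) = rotl(K, 1) = 0xC3

0xC3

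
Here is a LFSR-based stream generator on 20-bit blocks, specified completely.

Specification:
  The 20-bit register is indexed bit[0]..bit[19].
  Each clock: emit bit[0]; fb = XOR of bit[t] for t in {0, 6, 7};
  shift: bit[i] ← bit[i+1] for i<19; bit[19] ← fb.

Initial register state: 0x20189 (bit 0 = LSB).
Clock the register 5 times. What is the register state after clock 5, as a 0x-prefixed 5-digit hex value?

0x6100C

reg_0 = 0x20189
clock 1: out=1, reg = 0x100C4
clock 2: out=0, reg = 0x08062
clock 3: out=0, reg = 0x84031
clock 4: out=1, reg = 0xC2018
clock 5: out=0, reg = 0x6100C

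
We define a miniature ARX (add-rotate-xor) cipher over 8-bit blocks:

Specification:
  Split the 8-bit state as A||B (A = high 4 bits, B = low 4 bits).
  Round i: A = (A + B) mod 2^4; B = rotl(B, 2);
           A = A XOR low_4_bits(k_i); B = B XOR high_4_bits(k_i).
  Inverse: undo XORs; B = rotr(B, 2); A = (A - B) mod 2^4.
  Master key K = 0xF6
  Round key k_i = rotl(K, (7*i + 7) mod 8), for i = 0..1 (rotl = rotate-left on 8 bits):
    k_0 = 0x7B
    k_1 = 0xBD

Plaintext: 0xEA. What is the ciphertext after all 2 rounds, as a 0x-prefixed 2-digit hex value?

s_0 = plaintext = 0xEA
s_1 = Round(s_0, k_0) = 0x3D
s_2 = Round(s_1, k_1) = 0xDC

0xDC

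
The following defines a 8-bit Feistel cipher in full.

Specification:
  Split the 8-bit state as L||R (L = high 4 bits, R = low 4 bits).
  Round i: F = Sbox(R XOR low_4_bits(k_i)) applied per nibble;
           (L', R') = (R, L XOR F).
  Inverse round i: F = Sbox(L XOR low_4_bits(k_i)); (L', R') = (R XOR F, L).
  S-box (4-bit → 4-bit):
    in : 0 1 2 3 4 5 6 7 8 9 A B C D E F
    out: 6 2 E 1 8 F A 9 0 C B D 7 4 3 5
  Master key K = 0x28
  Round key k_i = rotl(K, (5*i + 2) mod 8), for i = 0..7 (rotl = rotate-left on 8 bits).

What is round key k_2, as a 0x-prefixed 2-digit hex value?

0x82

K = 0x28
k_0 = rotl(K, (5*0+2) mod 8) = rotl(K, 2) = 0xA0
k_1 = rotl(K, (5*1+2) mod 8) = rotl(K, 7) = 0x14
k_2 = rotl(K, (5*2+2) mod 8) = rotl(K, 4) = 0x82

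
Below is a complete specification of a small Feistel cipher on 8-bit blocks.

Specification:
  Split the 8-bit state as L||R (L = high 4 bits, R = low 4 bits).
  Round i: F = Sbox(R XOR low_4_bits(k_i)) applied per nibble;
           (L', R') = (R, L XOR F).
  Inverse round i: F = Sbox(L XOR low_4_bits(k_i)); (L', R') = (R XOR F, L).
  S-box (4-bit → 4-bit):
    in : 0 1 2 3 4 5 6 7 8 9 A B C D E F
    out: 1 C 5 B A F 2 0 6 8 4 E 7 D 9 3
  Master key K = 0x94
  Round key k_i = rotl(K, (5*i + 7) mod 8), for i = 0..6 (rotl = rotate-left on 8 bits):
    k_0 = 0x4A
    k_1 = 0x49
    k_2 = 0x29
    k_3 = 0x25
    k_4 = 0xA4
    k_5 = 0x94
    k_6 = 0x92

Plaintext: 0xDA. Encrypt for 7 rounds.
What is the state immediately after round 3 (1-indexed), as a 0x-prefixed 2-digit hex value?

s_0 = plaintext = 0xDA
s_1 = Round(s_0, k_0) = 0xAC
s_2 = Round(s_1, k_1) = 0xC5
s_3 = Round(s_2, k_2) = 0x5B
s_4 = Round(s_3, k_3) = 0xBC
s_5 = Round(s_4, k_4) = 0xCD
s_6 = Round(s_5, k_5) = 0xD4
s_7 = Round(s_6, k_6) = 0x4F

0x5B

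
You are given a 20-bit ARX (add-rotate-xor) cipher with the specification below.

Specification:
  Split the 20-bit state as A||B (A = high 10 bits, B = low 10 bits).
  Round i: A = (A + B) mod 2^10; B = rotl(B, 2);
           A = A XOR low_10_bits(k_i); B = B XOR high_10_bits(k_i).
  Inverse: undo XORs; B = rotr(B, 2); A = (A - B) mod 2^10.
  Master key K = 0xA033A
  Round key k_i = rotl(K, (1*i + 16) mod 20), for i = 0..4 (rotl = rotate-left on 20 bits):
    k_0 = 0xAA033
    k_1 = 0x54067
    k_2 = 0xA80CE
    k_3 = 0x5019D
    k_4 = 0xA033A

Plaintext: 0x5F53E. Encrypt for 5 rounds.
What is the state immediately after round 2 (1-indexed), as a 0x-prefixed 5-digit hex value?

0x2F816

s_0 = plaintext = 0x5F53E
s_1 = Round(s_0, k_0) = 0xA2251
s_2 = Round(s_1, k_1) = 0x2F816
s_3 = Round(s_2, k_2) = 0x06AF8
s_4 = Round(s_3, k_3) = 0xA3EA2
s_5 = Round(s_4, k_4) = 0x82C0A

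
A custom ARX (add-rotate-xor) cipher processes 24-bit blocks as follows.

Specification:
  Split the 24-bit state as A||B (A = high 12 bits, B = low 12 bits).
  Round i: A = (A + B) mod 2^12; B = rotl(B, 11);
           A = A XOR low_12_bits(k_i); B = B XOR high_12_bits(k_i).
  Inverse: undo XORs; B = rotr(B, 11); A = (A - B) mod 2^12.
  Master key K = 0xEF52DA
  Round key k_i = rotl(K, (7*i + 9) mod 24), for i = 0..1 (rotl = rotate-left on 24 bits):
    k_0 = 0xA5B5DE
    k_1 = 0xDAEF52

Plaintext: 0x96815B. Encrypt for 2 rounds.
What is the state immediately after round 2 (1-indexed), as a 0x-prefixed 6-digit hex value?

0xD41CD5

s_0 = plaintext = 0x96815B
s_1 = Round(s_0, k_0) = 0xF1D2F6
s_2 = Round(s_1, k_1) = 0xD41CD5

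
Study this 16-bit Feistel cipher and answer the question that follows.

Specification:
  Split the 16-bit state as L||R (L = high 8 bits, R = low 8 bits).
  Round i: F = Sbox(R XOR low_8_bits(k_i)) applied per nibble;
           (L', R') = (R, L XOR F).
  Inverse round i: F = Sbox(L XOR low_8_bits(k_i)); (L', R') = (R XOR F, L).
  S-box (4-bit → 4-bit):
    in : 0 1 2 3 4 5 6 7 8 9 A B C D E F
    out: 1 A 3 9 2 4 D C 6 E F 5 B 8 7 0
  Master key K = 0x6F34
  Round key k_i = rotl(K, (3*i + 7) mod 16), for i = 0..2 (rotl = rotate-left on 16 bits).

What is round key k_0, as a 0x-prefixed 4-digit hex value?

0x9A37

K = 0x6F34
k_0 = rotl(K, (3*0+7) mod 16) = rotl(K, 7) = 0x9A37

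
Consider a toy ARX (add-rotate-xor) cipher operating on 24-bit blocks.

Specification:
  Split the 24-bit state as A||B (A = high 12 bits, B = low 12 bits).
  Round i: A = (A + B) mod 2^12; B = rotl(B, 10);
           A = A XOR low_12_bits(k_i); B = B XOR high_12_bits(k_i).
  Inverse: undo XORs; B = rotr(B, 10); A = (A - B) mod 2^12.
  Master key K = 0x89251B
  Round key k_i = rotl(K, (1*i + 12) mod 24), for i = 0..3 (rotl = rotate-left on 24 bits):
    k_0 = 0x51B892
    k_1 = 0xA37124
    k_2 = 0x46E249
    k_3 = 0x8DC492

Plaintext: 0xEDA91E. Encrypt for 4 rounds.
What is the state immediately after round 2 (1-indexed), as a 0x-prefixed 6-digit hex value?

s_0 = plaintext = 0xEDA91E
s_1 = Round(s_0, k_0) = 0xF6AF5C
s_2 = Round(s_1, k_1) = 0xFE29E0
s_3 = Round(s_2, k_2) = 0xB8B616
s_4 = Round(s_3, k_3) = 0x533159

0xFE29E0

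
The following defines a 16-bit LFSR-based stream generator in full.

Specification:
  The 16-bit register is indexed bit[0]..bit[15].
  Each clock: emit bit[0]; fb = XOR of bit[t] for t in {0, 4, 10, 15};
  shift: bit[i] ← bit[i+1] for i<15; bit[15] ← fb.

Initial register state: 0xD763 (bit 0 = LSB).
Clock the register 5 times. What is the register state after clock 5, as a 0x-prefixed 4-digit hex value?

0xFEBB

reg_0 = 0xD763
clock 1: out=1, reg = 0xEBB1
clock 2: out=1, reg = 0xF5D8
clock 3: out=0, reg = 0xFAEC
clock 4: out=0, reg = 0xFD76
clock 5: out=0, reg = 0xFEBB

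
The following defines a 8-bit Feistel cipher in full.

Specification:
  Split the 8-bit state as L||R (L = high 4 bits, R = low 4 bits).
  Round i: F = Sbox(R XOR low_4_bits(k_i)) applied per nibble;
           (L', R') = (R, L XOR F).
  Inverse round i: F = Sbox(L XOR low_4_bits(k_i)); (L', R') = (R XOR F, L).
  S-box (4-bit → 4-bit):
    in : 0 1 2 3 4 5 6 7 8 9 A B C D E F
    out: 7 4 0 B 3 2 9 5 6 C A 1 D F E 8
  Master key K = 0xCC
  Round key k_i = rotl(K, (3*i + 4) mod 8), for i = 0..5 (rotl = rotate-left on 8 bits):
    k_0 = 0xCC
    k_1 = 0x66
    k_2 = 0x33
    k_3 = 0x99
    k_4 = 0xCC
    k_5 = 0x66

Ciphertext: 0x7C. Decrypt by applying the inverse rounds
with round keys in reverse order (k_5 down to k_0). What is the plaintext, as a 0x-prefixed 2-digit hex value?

0xF3

s_0 = ciphertext = 0x7C
s_1 = InvRound(s_0, k_5) = 0x87
s_2 = InvRound(s_1, k_4) = 0x48
s_3 = InvRound(s_2, k_3) = 0x74
s_4 = InvRound(s_3, k_2) = 0x77
s_5 = InvRound(s_4, k_1) = 0x37
s_6 = InvRound(s_5, k_0) = 0xF3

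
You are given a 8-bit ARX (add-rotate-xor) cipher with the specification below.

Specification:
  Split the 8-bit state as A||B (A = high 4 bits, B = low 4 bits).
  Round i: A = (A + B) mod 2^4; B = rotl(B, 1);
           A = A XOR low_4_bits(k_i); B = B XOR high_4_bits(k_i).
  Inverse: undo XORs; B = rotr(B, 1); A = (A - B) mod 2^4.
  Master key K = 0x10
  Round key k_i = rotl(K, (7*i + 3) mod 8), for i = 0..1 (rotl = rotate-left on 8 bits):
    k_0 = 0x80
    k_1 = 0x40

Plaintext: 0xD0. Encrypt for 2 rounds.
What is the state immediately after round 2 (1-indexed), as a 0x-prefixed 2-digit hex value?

0x55

s_0 = plaintext = 0xD0
s_1 = Round(s_0, k_0) = 0xD8
s_2 = Round(s_1, k_1) = 0x55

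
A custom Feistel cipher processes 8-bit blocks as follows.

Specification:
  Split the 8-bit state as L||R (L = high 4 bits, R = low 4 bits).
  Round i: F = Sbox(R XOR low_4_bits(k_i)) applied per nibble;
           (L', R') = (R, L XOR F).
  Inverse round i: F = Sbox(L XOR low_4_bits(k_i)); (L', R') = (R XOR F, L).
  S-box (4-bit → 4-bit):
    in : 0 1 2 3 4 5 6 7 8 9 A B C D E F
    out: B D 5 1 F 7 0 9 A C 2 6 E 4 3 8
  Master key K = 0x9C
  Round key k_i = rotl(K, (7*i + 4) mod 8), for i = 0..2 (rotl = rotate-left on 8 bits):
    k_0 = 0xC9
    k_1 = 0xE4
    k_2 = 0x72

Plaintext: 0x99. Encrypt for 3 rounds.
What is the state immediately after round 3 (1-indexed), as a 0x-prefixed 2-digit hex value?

s_0 = plaintext = 0x99
s_1 = Round(s_0, k_0) = 0x92
s_2 = Round(s_1, k_1) = 0x29
s_3 = Round(s_2, k_2) = 0x94

0x94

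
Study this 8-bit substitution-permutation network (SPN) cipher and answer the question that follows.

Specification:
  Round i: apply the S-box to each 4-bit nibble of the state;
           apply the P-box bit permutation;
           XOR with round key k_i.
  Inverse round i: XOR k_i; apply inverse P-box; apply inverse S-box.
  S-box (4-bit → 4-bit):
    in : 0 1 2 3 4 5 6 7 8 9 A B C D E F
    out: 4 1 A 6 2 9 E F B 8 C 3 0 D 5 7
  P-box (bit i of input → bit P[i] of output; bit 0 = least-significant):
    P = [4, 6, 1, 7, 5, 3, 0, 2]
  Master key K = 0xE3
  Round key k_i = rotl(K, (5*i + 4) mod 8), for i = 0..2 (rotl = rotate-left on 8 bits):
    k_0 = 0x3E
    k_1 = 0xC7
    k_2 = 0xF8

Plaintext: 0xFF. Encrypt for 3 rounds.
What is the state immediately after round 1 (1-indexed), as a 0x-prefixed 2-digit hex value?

s_0 = plaintext = 0xFF
s_1 = Round(s_0, k_0) = 0x45
s_2 = Round(s_1, k_1) = 0x5F
s_3 = Round(s_2, k_2) = 0x8E

0x45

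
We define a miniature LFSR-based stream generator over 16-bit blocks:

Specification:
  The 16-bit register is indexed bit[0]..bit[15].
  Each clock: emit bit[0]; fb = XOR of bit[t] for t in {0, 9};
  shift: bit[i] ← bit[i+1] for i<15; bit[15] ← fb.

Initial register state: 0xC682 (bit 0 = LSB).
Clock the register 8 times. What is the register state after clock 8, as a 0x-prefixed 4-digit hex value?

reg_0 = 0xC682
clock 1: out=0, reg = 0xE341
clock 2: out=1, reg = 0x71A0
clock 3: out=0, reg = 0x38D0
clock 4: out=0, reg = 0x1C68
clock 5: out=0, reg = 0x0E34
clock 6: out=0, reg = 0x871A
clock 7: out=0, reg = 0xC38D
clock 8: out=1, reg = 0x61C6

0x61C6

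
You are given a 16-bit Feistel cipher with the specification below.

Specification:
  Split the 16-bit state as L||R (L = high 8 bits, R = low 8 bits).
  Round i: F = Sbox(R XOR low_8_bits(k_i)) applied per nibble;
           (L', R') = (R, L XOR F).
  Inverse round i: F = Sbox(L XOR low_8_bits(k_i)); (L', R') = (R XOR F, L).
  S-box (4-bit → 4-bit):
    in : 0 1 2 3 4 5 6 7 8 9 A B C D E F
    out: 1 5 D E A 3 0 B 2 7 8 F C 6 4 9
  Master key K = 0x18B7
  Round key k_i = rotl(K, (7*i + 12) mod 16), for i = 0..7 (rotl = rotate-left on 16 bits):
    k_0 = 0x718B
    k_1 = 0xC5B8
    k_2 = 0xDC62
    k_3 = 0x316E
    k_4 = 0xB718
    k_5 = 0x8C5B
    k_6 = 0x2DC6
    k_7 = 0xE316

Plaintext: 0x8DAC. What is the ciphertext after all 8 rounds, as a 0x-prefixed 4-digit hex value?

s_0 = plaintext = 0x8DAC
s_1 = Round(s_0, k_0) = 0xAC56
s_2 = Round(s_1, k_1) = 0x56E8
s_3 = Round(s_2, k_2) = 0xE87E
s_4 = Round(s_3, k_3) = 0x7EB9
s_5 = Round(s_4, k_4) = 0xB9FB
s_6 = Round(s_5, k_5) = 0xFB38
s_7 = Round(s_6, k_6) = 0x386F
s_8 = Round(s_7, k_7) = 0x6F8F

0x6F8F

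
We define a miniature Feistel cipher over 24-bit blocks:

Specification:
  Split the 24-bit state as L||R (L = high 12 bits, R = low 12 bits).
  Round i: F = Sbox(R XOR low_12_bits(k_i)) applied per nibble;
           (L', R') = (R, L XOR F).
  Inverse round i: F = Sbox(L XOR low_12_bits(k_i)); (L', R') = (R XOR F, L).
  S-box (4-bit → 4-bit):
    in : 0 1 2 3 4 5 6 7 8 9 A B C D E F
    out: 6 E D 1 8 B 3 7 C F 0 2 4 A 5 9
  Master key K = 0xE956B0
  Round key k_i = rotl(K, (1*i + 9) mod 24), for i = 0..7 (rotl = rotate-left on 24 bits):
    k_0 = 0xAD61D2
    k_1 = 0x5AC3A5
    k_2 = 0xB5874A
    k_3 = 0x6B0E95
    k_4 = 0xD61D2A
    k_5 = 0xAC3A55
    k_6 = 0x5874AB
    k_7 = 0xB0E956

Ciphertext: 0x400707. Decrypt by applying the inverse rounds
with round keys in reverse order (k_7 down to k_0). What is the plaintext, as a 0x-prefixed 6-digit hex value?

0xE7339B

s_0 = ciphertext = 0x400707
s_1 = InvRound(s_0, k_7) = 0xDB4400
s_2 = InvRound(s_1, k_6) = 0xBE9DB4
s_3 = InvRound(s_2, k_5) = 0x390BE9
s_4 = InvRound(s_3, k_4) = 0xEC9390
s_5 = InvRound(s_4, k_3) = 0x524EC9
s_6 = InvRound(s_5, k_2) = 0x3FC524
s_7 = InvRound(s_6, k_1) = 0x39B3FC
s_8 = InvRound(s_7, k_0) = 0xE7339B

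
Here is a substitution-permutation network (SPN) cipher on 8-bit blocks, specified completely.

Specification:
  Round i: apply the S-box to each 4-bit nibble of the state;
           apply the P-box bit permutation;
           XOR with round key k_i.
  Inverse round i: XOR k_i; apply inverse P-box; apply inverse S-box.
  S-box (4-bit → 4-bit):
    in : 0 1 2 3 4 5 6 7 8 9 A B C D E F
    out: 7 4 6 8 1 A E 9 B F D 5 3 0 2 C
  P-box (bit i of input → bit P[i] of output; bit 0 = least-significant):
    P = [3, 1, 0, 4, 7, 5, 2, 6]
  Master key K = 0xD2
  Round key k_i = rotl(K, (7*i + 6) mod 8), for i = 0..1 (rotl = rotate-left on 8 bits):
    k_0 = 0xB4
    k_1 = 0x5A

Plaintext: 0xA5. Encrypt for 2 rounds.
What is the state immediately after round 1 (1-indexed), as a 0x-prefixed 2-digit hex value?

s_0 = plaintext = 0xA5
s_1 = Round(s_0, k_0) = 0x62
s_2 = Round(s_1, k_1) = 0x3D

0x62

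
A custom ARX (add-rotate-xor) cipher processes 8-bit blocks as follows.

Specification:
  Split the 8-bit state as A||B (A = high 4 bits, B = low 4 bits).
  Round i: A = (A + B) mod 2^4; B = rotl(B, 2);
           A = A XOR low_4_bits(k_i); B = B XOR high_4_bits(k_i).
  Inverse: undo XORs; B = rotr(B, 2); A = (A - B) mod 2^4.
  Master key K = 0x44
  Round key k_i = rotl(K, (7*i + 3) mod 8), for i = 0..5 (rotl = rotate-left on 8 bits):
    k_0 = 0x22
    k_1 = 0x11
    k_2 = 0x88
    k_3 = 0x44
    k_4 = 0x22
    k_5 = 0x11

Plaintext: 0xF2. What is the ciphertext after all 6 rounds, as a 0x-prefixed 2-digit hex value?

s_0 = plaintext = 0xF2
s_1 = Round(s_0, k_0) = 0x3A
s_2 = Round(s_1, k_1) = 0xCB
s_3 = Round(s_2, k_2) = 0xF6
s_4 = Round(s_3, k_3) = 0x1D
s_5 = Round(s_4, k_4) = 0xC5
s_6 = Round(s_5, k_5) = 0x04

0x04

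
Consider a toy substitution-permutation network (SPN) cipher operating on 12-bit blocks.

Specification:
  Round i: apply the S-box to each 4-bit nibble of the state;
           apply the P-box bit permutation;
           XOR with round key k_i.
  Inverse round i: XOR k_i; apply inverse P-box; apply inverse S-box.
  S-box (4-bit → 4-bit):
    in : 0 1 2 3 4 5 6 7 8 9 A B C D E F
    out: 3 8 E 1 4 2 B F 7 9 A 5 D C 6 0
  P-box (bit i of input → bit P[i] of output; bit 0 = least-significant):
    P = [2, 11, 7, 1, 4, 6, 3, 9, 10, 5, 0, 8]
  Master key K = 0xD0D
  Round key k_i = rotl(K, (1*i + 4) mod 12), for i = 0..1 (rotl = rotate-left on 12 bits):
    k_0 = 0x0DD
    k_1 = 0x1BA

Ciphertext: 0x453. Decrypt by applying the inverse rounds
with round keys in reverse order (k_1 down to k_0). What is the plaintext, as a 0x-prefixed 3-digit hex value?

0x7CF

s_0 = ciphertext = 0x453
s_1 = InvRound(s_0, k_1) = 0x7E4
s_2 = InvRound(s_1, k_0) = 0x7CF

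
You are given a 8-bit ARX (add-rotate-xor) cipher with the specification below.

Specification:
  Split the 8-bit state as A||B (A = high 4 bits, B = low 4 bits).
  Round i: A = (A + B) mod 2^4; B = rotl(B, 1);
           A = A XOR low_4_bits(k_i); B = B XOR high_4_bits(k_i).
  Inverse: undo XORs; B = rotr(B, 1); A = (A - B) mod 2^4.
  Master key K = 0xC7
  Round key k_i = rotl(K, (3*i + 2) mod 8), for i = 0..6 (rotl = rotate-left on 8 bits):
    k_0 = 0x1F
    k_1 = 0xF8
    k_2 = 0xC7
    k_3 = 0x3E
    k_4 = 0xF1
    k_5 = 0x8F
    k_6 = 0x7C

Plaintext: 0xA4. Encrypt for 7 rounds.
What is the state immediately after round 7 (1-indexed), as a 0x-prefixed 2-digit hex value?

0x05

s_0 = plaintext = 0xA4
s_1 = Round(s_0, k_0) = 0x19
s_2 = Round(s_1, k_1) = 0x2C
s_3 = Round(s_2, k_2) = 0x95
s_4 = Round(s_3, k_3) = 0x09
s_5 = Round(s_4, k_4) = 0x8C
s_6 = Round(s_5, k_5) = 0xB1
s_7 = Round(s_6, k_6) = 0x05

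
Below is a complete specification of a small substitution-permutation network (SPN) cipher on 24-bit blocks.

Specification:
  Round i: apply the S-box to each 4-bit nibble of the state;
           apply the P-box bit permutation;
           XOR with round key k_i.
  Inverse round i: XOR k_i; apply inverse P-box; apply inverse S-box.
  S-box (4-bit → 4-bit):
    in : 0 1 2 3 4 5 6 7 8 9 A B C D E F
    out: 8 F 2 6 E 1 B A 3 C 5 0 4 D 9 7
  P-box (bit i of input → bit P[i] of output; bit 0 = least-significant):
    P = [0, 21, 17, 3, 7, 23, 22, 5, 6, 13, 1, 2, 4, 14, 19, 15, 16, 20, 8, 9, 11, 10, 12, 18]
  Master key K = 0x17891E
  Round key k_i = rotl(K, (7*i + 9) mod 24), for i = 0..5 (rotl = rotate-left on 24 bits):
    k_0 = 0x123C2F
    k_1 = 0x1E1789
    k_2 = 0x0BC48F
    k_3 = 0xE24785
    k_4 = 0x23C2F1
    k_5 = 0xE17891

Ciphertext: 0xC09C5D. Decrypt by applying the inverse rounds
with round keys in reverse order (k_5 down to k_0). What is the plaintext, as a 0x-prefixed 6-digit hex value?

s_0 = ciphertext = 0xC09C5D
s_1 = InvRound(s_0, k_5) = 0x257657
s_2 = InvRound(s_1, k_4) = 0x4B04EC
s_3 = InvRound(s_2, k_3) = 0xBD3576
s_4 = InvRound(s_3, k_2) = 0x936861
s_5 = InvRound(s_4, k_1) = 0x1D3860
s_6 = InvRound(s_5, k_0) = 0x75CDBD

0x75CDBD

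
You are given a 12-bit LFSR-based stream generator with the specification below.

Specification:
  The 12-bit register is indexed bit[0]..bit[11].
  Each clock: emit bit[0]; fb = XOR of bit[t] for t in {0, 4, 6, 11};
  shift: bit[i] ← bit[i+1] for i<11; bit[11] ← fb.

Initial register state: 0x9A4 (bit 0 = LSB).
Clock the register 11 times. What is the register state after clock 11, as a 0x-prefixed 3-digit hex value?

reg_0 = 0x9A4
clock 1: out=0, reg = 0xCD2
clock 2: out=0, reg = 0xE69
clock 3: out=1, reg = 0xF34
clock 4: out=0, reg = 0x79A
clock 5: out=0, reg = 0xBCD
clock 6: out=1, reg = 0xDE6
clock 7: out=0, reg = 0x6F3
clock 8: out=1, reg = 0xB79
clock 9: out=1, reg = 0x5BC
clock 10: out=0, reg = 0xADE
clock 11: out=0, reg = 0xD6F

0xD6F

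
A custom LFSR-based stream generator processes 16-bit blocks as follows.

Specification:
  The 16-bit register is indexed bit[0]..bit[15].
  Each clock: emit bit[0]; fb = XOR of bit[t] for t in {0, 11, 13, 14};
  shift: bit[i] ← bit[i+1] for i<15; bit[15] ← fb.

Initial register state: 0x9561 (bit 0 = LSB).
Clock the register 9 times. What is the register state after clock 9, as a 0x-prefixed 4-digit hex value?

reg_0 = 0x9561
clock 1: out=1, reg = 0xCAB0
clock 2: out=0, reg = 0x6558
clock 3: out=0, reg = 0x32AC
clock 4: out=0, reg = 0x9956
clock 5: out=0, reg = 0xCCAB
clock 6: out=1, reg = 0xE655
clock 7: out=1, reg = 0xF32A
clock 8: out=0, reg = 0x7995
clock 9: out=1, reg = 0x3CCA

0x3CCA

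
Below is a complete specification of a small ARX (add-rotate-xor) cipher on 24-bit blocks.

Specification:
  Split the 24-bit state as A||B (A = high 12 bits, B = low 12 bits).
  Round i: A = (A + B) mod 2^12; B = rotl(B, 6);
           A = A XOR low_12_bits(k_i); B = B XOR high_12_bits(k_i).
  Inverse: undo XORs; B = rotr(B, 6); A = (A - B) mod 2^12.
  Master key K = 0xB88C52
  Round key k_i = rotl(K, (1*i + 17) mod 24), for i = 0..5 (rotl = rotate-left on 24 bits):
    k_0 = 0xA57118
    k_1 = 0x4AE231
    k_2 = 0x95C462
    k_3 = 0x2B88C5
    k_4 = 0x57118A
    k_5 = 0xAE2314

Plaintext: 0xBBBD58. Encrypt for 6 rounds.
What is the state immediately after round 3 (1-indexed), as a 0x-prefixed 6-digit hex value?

s_0 = plaintext = 0xBBBD58
s_1 = Round(s_0, k_0) = 0x80BC62
s_2 = Round(s_1, k_1) = 0x65CC1F
s_3 = Round(s_2, k_2) = 0x619EAC
s_4 = Round(s_3, k_3) = 0xC00982
s_5 = Round(s_4, k_4) = 0x4085D7
s_6 = Round(s_5, k_5) = 0xACBF35

0x619EAC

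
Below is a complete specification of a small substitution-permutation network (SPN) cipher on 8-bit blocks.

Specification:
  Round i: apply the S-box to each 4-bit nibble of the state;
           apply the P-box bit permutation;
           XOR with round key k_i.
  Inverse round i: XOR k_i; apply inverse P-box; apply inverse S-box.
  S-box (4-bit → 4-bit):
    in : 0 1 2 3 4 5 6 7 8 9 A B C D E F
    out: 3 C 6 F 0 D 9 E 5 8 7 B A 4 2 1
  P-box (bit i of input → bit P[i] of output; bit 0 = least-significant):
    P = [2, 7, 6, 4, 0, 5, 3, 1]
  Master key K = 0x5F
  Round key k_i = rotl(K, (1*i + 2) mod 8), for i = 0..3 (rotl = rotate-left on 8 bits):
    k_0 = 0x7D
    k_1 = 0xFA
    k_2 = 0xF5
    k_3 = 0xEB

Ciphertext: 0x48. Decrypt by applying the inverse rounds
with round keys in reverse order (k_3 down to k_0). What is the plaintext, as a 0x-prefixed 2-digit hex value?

0x8A

s_0 = ciphertext = 0x48
s_1 = InvRound(s_0, k_3) = 0xBE
s_2 = InvRound(s_1, k_2) = 0x5D
s_3 = InvRound(s_2, k_1) = 0xB0
s_4 = InvRound(s_3, k_0) = 0x8A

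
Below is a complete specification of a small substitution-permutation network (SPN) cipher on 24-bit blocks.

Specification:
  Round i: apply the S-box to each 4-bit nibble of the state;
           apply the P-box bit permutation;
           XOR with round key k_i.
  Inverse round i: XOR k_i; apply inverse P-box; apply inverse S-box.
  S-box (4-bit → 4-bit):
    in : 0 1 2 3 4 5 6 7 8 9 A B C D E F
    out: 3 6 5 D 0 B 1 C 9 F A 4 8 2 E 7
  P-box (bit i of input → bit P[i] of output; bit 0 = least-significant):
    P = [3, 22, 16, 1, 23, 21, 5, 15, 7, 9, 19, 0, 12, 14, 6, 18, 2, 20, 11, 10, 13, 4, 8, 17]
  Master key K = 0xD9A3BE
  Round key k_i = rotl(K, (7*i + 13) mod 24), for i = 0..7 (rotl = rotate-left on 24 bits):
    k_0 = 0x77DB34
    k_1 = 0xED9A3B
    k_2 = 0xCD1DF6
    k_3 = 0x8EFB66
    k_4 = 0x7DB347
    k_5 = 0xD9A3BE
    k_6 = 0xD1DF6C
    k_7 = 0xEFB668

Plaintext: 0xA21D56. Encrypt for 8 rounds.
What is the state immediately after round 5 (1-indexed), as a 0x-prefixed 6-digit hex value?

0x12FACD

s_0 = plaintext = 0xA21D56
s_1 = Round(s_0, k_0) = 0xD51168
s_2 = Round(s_1, k_1) = 0x75DC65
s_3 = Round(s_2, k_2) = 0x1F58F9
s_4 = Round(s_3, k_3) = 0x7BA2D9
s_5 = Round(s_4, k_4) = 0x12FACD
s_6 = Round(s_5, k_5) = 0x9978EB
s_7 = Round(s_6, k_6) = 0xE67299
s_8 = Round(s_7, k_7) = 0x003796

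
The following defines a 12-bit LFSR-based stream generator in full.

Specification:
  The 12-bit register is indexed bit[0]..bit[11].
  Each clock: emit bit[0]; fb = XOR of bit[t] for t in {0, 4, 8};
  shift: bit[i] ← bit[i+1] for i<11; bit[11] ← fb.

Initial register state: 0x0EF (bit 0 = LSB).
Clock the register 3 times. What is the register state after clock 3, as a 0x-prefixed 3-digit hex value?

0x21D

reg_0 = 0x0EF
clock 1: out=1, reg = 0x877
clock 2: out=1, reg = 0x43B
clock 3: out=1, reg = 0x21D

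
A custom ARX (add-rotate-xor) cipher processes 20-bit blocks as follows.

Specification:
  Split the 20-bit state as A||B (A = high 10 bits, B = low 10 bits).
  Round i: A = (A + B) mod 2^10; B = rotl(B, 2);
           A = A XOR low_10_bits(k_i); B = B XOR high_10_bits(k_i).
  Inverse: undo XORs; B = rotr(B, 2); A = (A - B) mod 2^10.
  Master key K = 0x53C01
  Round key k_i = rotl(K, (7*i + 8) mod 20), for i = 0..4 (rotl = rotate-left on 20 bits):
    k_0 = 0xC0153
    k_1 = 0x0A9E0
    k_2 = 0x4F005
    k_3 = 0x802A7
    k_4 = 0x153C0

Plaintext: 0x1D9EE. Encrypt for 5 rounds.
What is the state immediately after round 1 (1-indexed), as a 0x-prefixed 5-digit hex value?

s_0 = plaintext = 0x1D9EE
s_1 = Round(s_0, k_0) = 0xCDCB9
s_2 = Round(s_1, k_1) = 0x842CE
s_3 = Round(s_2, k_2) = 0x36E06
s_4 = Round(s_3, k_3) = 0x11A1A
s_5 = Round(s_4, k_4) = 0x6803E

0xCDCB9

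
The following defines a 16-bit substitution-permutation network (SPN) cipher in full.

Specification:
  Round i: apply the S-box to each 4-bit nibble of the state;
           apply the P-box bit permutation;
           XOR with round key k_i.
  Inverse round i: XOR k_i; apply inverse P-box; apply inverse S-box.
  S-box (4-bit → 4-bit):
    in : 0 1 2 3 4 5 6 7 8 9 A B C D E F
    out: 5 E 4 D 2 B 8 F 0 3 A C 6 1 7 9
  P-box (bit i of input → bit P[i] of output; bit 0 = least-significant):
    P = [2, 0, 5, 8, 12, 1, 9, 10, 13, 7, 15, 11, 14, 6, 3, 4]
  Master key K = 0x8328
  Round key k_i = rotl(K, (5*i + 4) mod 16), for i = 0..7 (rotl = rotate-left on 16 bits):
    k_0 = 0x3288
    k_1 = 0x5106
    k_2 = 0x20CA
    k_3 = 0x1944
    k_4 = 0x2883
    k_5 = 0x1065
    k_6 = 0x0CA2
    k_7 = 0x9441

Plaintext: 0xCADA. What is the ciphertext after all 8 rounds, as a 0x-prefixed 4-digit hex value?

s_0 = plaintext = 0xCADA
s_1 = Round(s_0, k_0) = 0x2B41
s_2 = Round(s_1, k_1) = 0xD82D
s_3 = Round(s_2, k_2) = 0x62CE
s_4 = Round(s_3, k_3) = 0x9B73
s_5 = Round(s_4, k_4) = 0xF7E5
s_6 = Round(s_5, k_5) = 0xEBF2
s_7 = Round(s_6, k_6) = 0xD0CA
s_8 = Round(s_7, k_7) = 0x7742

0x7742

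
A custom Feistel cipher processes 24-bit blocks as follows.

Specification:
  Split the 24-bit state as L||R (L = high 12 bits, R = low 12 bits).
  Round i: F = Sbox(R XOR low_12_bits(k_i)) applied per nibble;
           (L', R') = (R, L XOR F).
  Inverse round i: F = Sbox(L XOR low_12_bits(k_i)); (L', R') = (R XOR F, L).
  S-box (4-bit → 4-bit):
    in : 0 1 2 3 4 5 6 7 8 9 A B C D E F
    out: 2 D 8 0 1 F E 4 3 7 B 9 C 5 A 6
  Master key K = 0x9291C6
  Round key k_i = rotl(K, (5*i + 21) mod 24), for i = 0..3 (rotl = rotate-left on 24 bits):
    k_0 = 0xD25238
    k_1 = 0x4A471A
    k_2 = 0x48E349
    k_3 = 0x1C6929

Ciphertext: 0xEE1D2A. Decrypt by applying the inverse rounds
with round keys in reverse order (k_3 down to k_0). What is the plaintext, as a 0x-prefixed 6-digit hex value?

0x59D1FE

s_0 = ciphertext = 0xEE1D2A
s_1 = InvRound(s_0, k_3) = 0x9E9EE1
s_2 = InvRound(s_1, k_2) = 0x5539E9
s_3 = InvRound(s_2, k_1) = 0x1FE553
s_4 = InvRound(s_3, k_0) = 0x59D1FE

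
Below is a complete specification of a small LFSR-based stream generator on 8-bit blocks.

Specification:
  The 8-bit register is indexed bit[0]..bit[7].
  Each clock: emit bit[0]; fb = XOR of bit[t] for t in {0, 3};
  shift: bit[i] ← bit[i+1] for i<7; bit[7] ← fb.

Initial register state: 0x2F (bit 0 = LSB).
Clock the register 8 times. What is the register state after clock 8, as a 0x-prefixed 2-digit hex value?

reg_0 = 0x2F
clock 1: out=1, reg = 0x17
clock 2: out=1, reg = 0x8B
clock 3: out=1, reg = 0x45
clock 4: out=1, reg = 0xA2
clock 5: out=0, reg = 0x51
clock 6: out=1, reg = 0xA8
clock 7: out=0, reg = 0xD4
clock 8: out=0, reg = 0x6A

0x6A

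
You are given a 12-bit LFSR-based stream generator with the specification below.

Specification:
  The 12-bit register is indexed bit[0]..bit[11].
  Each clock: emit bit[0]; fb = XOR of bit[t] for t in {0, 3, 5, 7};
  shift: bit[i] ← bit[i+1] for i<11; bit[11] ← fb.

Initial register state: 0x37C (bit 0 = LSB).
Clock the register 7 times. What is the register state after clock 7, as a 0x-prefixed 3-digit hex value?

0x9C6

reg_0 = 0x37C
clock 1: out=0, reg = 0x1BE
clock 2: out=0, reg = 0x8DF
clock 3: out=1, reg = 0xC6F
clock 4: out=1, reg = 0xE37
clock 5: out=1, reg = 0x71B
clock 6: out=1, reg = 0x38D
clock 7: out=1, reg = 0x9C6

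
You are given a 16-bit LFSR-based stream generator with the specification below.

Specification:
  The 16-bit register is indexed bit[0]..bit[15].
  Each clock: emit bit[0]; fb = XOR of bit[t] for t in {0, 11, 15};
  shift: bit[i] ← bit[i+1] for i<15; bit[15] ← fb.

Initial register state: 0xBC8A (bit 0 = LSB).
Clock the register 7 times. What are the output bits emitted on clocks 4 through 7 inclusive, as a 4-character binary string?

reg_0 = 0xBC8A
clock 1: out=0, reg = 0x5E45
clock 2: out=1, reg = 0x2F22
clock 3: out=0, reg = 0x9791
clock 4: out=1, reg = 0x4BC8
clock 5: out=0, reg = 0xA5E4
clock 6: out=0, reg = 0xD2F2
clock 7: out=0, reg = 0xE979

1000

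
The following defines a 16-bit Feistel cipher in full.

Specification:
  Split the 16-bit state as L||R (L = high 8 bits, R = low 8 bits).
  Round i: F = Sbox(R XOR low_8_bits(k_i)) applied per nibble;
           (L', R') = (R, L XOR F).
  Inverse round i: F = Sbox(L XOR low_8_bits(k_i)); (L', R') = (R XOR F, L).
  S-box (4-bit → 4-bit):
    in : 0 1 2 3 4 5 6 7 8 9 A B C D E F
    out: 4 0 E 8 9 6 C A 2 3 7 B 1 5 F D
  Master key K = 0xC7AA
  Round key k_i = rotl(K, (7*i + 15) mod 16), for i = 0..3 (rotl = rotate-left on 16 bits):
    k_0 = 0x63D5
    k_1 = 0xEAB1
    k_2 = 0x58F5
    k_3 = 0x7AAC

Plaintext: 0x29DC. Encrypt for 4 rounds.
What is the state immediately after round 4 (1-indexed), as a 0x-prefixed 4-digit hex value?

s_0 = plaintext = 0x29DC
s_1 = Round(s_0, k_0) = 0xDC6A
s_2 = Round(s_1, k_1) = 0x6A87
s_3 = Round(s_2, k_2) = 0x87C4
s_4 = Round(s_3, k_3) = 0xC445

0xC445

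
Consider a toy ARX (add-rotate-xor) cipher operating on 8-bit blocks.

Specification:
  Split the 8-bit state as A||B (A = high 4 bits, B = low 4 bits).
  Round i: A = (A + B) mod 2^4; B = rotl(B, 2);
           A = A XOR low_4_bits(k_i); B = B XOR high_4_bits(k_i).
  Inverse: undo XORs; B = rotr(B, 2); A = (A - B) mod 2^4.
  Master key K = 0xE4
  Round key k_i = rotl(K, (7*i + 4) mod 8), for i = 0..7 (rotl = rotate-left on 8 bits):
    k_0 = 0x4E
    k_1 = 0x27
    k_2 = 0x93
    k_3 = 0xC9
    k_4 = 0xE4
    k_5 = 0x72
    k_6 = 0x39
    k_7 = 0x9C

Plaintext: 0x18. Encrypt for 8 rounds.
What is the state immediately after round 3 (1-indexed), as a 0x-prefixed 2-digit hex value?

0x67

s_0 = plaintext = 0x18
s_1 = Round(s_0, k_0) = 0x76
s_2 = Round(s_1, k_1) = 0xAB
s_3 = Round(s_2, k_2) = 0x67
s_4 = Round(s_3, k_3) = 0x41
s_5 = Round(s_4, k_4) = 0x1A
s_6 = Round(s_5, k_5) = 0x9D
s_7 = Round(s_6, k_6) = 0xF4
s_8 = Round(s_7, k_7) = 0xF8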